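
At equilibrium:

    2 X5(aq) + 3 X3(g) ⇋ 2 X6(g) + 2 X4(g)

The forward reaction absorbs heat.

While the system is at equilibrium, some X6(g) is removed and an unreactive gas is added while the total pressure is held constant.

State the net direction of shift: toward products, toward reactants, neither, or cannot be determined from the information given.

right

Removing X6 (g), a product, drives the reaction to the right.
Adding inert gas at constant total pressure expands the volume and lowers every reacting partial pressure. With Δn_gas = 4 − 3 = +1, Q moves away from K toward the side with fewer gas moles, so the system shifts toward the side with more gas moles — to the right.
All effects act in the same direction — net shift to the right.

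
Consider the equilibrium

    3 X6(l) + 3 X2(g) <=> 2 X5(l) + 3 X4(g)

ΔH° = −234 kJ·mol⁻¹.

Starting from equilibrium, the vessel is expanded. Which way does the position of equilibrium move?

no shift

Gas moles: reactants 3, products 3. Δn_gas = 0, so a volume change leaves Q equal to K — no shift from this change.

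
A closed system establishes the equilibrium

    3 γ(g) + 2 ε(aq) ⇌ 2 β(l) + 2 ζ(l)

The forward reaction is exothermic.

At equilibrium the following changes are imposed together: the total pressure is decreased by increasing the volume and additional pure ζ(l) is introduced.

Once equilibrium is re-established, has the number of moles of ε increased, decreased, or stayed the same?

increases

Gas moles: reactants 3, products 0 (Δn_gas = -3). Expansion shifts the system toward the side with more moles of gas — to the left.
ζ is a pure liquid; its activity is 1 regardless of amount, so Q is unaffected — no shift from this change.
The net shift is to the left. ε is a reactant, so its amount increases.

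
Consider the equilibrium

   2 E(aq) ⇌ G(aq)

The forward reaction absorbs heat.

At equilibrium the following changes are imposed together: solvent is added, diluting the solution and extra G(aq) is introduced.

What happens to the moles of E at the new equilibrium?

Dilution lowers every aqueous concentration by the same factor. Δn_aq = 1 − 2 = -1, so the system shifts toward the side with more dissolved moles — to the left.
Adding G (aq), a product, drives the reaction to the left.
The net shift is to the left. E is a reactant, so its amount increases.

increases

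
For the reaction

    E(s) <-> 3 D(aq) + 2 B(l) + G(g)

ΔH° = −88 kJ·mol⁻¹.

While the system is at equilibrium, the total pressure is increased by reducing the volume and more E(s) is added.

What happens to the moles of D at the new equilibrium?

decreases

Gas moles: reactants 0, products 1 (Δn_gas = +1). Compression shifts the system toward the side with fewer moles of gas — to the left.
E is a pure solid; its activity is 1 regardless of amount, so Q is unaffected — no shift from this change.
The net shift is to the left. D is a product, so its amount decreases.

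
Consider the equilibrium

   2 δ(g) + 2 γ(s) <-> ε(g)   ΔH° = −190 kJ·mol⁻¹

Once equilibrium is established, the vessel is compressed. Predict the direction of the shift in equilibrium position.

Gas moles: reactants 2, products 1 (Δn_gas = -1). Compression shifts the system toward the side with fewer moles of gas — to the right.

right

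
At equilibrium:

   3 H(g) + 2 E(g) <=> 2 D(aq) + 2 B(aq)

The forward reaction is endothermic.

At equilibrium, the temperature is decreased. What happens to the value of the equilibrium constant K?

decreases

K depends on temperature via the van 't Hoff relation. The forward reaction is endothermic, so lowering T decreases K.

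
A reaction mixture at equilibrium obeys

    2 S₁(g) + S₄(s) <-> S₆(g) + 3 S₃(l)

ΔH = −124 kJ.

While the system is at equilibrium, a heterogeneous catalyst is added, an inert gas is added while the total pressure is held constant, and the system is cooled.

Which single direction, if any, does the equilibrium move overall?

cannot be determined

A catalyst speeds both forward and reverse rates equally; it changes neither Q nor K — no shift from this change.
Adding inert gas at constant total pressure expands the volume and lowers every reacting partial pressure. With Δn_gas = 1 − 2 = -1, Q moves away from K toward the side with fewer gas moles, so the system shifts toward the side with more gas moles — to the left.
The forward reaction is exothermic. Lowering T favours the exothermic direction — shift to the right.
The individual effects push in opposite directions; without quantitative information the net direction cannot be determined.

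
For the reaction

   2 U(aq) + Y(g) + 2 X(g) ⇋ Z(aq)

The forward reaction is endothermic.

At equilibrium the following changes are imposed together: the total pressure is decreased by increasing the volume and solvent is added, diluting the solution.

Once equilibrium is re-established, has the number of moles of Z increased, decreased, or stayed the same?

decreases

Gas moles: reactants 3, products 0 (Δn_gas = -3). Expansion shifts the system toward the side with more moles of gas — to the left.
Dilution lowers every aqueous concentration by the same factor. Δn_aq = 1 − 2 = -1, so the system shifts toward the side with more dissolved moles — to the left.
The net shift is to the left. Z is a product, so its amount decreases.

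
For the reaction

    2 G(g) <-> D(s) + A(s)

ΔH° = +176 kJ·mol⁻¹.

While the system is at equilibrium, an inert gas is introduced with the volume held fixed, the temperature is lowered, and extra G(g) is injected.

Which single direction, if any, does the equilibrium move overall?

cannot be determined

At constant volume, adding an inert gas leaves every reacting species' partial pressure unchanged, so Q is unchanged — no shift from this change.
The forward reaction is endothermic. Lowering T favours the exothermic direction — shift to the left.
Adding G (g), a reactant, drives the reaction to the right.
The individual effects push in opposite directions; without quantitative information the net direction cannot be determined.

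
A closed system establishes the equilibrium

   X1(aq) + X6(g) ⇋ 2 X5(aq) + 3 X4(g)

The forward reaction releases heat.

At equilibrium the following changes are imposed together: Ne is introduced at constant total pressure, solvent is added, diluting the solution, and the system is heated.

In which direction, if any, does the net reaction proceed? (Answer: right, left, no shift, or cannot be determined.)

cannot be determined

Adding inert gas at constant total pressure expands the volume and lowers every reacting partial pressure. With Δn_gas = 3 − 1 = +2, Q moves away from K toward the side with fewer gas moles, so the system shifts toward the side with more gas moles — to the right.
Dilution lowers every aqueous concentration by the same factor. Δn_aq = 2 − 1 = +1, so the system shifts toward the side with more dissolved moles — to the right.
The forward reaction is exothermic. Raising T favours the endothermic direction — shift to the left.
The individual effects push in opposite directions; without quantitative information the net direction cannot be determined.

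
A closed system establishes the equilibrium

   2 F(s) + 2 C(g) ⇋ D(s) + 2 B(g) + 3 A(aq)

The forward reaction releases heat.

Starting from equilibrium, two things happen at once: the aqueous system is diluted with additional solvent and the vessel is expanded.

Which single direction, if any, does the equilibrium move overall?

right

Dilution lowers every aqueous concentration by the same factor. Δn_aq = 3 − 0 = +3, so the system shifts toward the side with more dissolved moles — to the right.
Gas moles: reactants 2, products 2. Δn_gas = 0, so a volume change leaves Q equal to K — no shift from this change.
Only the nonzero effect(s) matter; the net shift is to the right.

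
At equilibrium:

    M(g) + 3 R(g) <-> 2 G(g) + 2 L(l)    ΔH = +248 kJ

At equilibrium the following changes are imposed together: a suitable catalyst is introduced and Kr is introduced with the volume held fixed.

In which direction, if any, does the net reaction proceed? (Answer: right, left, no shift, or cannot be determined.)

no shift

A catalyst speeds both forward and reverse rates equally; it changes neither Q nor K — no shift from this change.
At constant volume, adding an inert gas leaves every reacting species' partial pressure unchanged, so Q is unchanged — no shift from this change.
None of the changes alters Q relative to K, so there is no net shift.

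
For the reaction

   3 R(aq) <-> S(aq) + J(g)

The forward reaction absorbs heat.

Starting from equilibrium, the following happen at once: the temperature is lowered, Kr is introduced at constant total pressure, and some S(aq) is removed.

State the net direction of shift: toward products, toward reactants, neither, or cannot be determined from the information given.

cannot be determined

The forward reaction is endothermic. Lowering T favours the exothermic direction — shift to the left.
Adding inert gas at constant total pressure expands the volume and lowers every reacting partial pressure. With Δn_gas = 1 − 0 = +1, Q moves away from K toward the side with fewer gas moles, so the system shifts toward the side with more gas moles — to the right.
Removing S (aq), a product, drives the reaction to the right.
The individual effects push in opposite directions; without quantitative information the net direction cannot be determined.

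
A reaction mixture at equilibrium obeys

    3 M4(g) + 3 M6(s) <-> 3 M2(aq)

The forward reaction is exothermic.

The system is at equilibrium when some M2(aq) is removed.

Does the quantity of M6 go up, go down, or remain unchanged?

Removing M2 (aq), a product, drives the reaction to the right.
The net shift is to the right. M6 is a reactant, so its amount decreases.

decreases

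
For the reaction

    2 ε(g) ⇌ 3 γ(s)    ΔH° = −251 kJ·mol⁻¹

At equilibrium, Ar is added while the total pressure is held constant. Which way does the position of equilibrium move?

left

Adding inert gas at constant total pressure expands the volume and lowers every reacting partial pressure. With Δn_gas = 0 − 2 = -2, Q moves away from K toward the side with fewer gas moles, so the system shifts toward the side with more gas moles — to the left.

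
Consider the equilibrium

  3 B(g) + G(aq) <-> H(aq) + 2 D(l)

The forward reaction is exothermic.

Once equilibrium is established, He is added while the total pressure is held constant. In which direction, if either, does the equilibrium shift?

left

Adding inert gas at constant total pressure expands the volume and lowers every reacting partial pressure. With Δn_gas = 0 − 3 = -3, Q moves away from K toward the side with fewer gas moles, so the system shifts toward the side with more gas moles — to the left.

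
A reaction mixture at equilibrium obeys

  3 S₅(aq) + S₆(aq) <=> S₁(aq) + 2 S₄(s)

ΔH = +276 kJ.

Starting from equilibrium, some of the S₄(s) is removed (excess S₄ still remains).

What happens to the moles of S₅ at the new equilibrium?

S₄ is a pure solid; its activity is 1 regardless of amount, so Q is unaffected — no shift from this change.
No net shift occurs, so the amount of S₅ is unchanged.

unchanged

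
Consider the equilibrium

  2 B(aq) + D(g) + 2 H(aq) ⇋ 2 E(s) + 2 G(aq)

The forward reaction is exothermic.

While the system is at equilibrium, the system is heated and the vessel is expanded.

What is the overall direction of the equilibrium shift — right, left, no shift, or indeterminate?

left

The forward reaction is exothermic. Raising T favours the endothermic direction — shift to the left.
Gas moles: reactants 1, products 0 (Δn_gas = -1). Expansion shifts the system toward the side with more moles of gas — to the left.
All effects act in the same direction — net shift to the left.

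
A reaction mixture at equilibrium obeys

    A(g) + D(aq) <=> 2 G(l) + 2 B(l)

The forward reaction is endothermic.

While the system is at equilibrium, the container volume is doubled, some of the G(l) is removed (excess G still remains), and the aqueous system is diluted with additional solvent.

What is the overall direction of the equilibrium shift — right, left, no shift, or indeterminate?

left

Gas moles: reactants 1, products 0 (Δn_gas = -1). Expansion shifts the system toward the side with more moles of gas — to the left.
G is a pure liquid; its activity is 1 regardless of amount, so Q is unaffected — no shift from this change.
Dilution lowers every aqueous concentration by the same factor. Δn_aq = 0 − 1 = -1, so the system shifts toward the side with more dissolved moles — to the left.
Only the nonzero effect(s) matter; the net shift is to the left.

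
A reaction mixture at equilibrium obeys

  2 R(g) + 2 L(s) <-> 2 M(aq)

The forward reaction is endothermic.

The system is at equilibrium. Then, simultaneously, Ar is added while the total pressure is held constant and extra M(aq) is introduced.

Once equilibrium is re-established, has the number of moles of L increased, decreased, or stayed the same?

Adding inert gas at constant total pressure expands the volume and lowers every reacting partial pressure. With Δn_gas = 0 − 2 = -2, Q moves away from K toward the side with fewer gas moles, so the system shifts toward the side with more gas moles — to the left.
Adding M (aq), a product, drives the reaction to the left.
The net shift is to the left. L is a reactant, so its amount increases.

increases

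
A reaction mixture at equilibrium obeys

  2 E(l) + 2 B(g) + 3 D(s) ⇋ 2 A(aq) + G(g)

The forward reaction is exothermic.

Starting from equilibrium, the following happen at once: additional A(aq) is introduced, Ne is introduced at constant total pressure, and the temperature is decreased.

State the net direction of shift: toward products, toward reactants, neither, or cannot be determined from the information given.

Adding A (aq), a product, drives the reaction to the left.
Adding inert gas at constant total pressure expands the volume and lowers every reacting partial pressure. With Δn_gas = 1 − 2 = -1, Q moves away from K toward the side with fewer gas moles, so the system shifts toward the side with more gas moles — to the left.
The forward reaction is exothermic. Lowering T favours the exothermic direction — shift to the right.
The individual effects push in opposite directions; without quantitative information the net direction cannot be determined.

cannot be determined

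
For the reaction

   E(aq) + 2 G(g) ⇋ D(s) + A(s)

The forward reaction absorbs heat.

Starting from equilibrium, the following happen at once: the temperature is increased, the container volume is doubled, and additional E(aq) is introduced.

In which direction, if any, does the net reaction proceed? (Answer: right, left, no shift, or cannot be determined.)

cannot be determined

The forward reaction is endothermic. Raising T favours the endothermic direction — shift to the right.
Gas moles: reactants 2, products 0 (Δn_gas = -2). Expansion shifts the system toward the side with more moles of gas — to the left.
Adding E (aq), a reactant, drives the reaction to the right.
The individual effects push in opposite directions; without quantitative information the net direction cannot be determined.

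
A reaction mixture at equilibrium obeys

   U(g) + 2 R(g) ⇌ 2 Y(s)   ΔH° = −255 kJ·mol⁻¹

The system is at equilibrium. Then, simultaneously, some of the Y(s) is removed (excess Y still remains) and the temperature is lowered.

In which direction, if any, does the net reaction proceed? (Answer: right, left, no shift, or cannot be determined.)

Y is a pure solid; its activity is 1 regardless of amount, so Q is unaffected — no shift from this change.
The forward reaction is exothermic. Lowering T favours the exothermic direction — shift to the right.
Only the nonzero effect(s) matter; the net shift is to the right.

right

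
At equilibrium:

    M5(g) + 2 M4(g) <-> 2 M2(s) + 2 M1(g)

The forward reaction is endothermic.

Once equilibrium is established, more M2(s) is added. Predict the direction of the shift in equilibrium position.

M2 is a pure solid; its activity is 1 regardless of amount, so Q is unaffected — no shift from this change.

no shift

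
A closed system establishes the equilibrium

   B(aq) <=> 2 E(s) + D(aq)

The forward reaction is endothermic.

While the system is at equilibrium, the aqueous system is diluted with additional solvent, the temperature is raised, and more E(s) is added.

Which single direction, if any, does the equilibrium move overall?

Dilution scales every aqueous concentration by the same factor. Δn_aq = 1 − 1 = 0, so Q is unchanged — no shift.
The forward reaction is endothermic. Raising T favours the endothermic direction — shift to the right.
E is a pure solid; its activity is 1 regardless of amount, so Q is unaffected — no shift from this change.
Only the nonzero effect(s) matter; the net shift is to the right.

right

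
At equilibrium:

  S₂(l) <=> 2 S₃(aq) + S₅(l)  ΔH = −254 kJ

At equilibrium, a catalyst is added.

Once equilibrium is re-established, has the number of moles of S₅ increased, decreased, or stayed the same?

unchanged

A catalyst speeds both forward and reverse rates equally; it changes neither Q nor K — no shift from this change.
No net shift occurs, so the amount of S₅ is unchanged.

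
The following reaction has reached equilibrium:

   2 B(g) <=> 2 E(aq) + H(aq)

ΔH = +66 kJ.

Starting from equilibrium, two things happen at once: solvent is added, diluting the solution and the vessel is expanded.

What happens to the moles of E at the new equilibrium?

cannot be determined

Dilution lowers every aqueous concentration by the same factor. Δn_aq = 3 − 0 = +3, so the system shifts toward the side with more dissolved moles — to the right.
Gas moles: reactants 2, products 0 (Δn_gas = -2). Expansion shifts the system toward the side with more moles of gas — to the left.
The two effects oppose each other, so the net shift — and hence the change in E — cannot be determined from the given information.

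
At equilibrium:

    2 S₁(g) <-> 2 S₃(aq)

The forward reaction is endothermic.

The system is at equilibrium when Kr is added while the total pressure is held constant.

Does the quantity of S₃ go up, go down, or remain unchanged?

decreases

Adding inert gas at constant total pressure expands the volume and lowers every reacting partial pressure. With Δn_gas = 0 − 2 = -2, Q moves away from K toward the side with fewer gas moles, so the system shifts toward the side with more gas moles — to the left.
The net shift is to the left. S₃ is a product, so its amount decreases.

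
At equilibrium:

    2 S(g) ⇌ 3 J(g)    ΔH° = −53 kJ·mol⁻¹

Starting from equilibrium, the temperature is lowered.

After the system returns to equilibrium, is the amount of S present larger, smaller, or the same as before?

The forward reaction is exothermic. Lowering T favours the exothermic direction — shift to the right.
The net shift is to the right. S is a reactant, so its amount decreases.

decreases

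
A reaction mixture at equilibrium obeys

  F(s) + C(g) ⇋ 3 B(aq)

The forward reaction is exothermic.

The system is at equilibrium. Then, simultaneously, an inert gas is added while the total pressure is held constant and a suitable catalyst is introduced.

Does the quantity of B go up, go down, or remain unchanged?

Adding inert gas at constant total pressure expands the volume and lowers every reacting partial pressure. With Δn_gas = 0 − 1 = -1, Q moves away from K toward the side with fewer gas moles, so the system shifts toward the side with more gas moles — to the left.
A catalyst speeds both forward and reverse rates equally; it changes neither Q nor K — no shift from this change.
The net shift is to the left. B is a product, so its amount decreases.

decreases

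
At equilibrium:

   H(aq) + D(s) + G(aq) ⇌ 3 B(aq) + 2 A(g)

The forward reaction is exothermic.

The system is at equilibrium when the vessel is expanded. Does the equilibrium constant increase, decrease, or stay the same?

unchanged

The equilibrium constant depends only on temperature. This perturbation may move the position of equilibrium, but since T is unchanged, K itself is unchanged.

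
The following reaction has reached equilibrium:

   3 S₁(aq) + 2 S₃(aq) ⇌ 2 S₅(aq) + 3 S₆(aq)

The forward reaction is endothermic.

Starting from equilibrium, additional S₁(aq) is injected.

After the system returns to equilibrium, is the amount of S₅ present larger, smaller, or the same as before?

Adding S₁ (aq), a reactant, drives the reaction to the right.
The net shift is to the right. S₅ is a product, so its amount increases.

increases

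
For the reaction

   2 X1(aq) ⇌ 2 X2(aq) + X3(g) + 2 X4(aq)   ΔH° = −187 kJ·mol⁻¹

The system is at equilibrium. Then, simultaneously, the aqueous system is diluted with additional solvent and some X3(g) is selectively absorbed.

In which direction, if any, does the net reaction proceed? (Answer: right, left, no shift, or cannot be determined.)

right

Dilution lowers every aqueous concentration by the same factor. Δn_aq = 4 − 2 = +2, so the system shifts toward the side with more dissolved moles — to the right.
Removing X3 (g), a product, drives the reaction to the right.
All effects act in the same direction — net shift to the right.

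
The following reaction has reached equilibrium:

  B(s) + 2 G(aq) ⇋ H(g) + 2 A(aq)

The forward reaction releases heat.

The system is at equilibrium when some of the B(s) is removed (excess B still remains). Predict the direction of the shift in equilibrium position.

B is a pure solid; its activity is 1 regardless of amount, so Q is unaffected — no shift from this change.

no shift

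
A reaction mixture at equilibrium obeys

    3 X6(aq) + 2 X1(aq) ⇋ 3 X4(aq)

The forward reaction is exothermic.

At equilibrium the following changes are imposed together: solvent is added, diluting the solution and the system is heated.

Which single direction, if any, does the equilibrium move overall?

left

Dilution lowers every aqueous concentration by the same factor. Δn_aq = 3 − 5 = -2, so the system shifts toward the side with more dissolved moles — to the left.
The forward reaction is exothermic. Raising T favours the endothermic direction — shift to the left.
All effects act in the same direction — net shift to the left.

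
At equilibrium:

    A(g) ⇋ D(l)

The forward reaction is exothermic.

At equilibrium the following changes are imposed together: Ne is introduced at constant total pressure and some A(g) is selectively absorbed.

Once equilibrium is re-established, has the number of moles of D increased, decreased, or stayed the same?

Adding inert gas at constant total pressure expands the volume and lowers every reacting partial pressure. With Δn_gas = 0 − 1 = -1, Q moves away from K toward the side with fewer gas moles, so the system shifts toward the side with more gas moles — to the left.
Removing A (g), a reactant, drives the reaction to the left.
The net shift is to the left. D is a product, so its amount decreases.

decreases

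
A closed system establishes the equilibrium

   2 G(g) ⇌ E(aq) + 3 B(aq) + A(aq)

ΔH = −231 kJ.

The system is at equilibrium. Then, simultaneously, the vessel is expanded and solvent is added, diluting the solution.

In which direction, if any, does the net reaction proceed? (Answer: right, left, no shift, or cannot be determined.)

Gas moles: reactants 2, products 0 (Δn_gas = -2). Expansion shifts the system toward the side with more moles of gas — to the left.
Dilution lowers every aqueous concentration by the same factor. Δn_aq = 5 − 0 = +5, so the system shifts toward the side with more dissolved moles — to the right.
The individual effects push in opposite directions; without quantitative information the net direction cannot be determined.

cannot be determined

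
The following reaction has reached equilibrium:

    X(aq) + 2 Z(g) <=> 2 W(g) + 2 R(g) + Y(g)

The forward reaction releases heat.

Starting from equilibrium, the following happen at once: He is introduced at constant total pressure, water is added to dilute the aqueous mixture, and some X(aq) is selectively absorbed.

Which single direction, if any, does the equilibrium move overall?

cannot be determined

Adding inert gas at constant total pressure expands the volume and lowers every reacting partial pressure. With Δn_gas = 5 − 2 = +3, Q moves away from K toward the side with fewer gas moles, so the system shifts toward the side with more gas moles — to the right.
Dilution lowers every aqueous concentration by the same factor. Δn_aq = 0 − 1 = -1, so the system shifts toward the side with more dissolved moles — to the left.
Removing X (aq), a reactant, drives the reaction to the left.
The individual effects push in opposite directions; without quantitative information the net direction cannot be determined.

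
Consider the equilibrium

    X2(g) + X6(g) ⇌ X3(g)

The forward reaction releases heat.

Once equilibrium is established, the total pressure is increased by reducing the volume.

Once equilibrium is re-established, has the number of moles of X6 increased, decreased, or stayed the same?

Gas moles: reactants 2, products 1 (Δn_gas = -1). Compression shifts the system toward the side with fewer moles of gas — to the right.
The net shift is to the right. X6 is a reactant, so its amount decreases.

decreases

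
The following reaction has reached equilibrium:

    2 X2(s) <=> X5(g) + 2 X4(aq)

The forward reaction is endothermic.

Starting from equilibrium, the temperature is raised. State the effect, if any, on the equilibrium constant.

increases

K depends on temperature via the van 't Hoff relation. The forward reaction is endothermic, so raising T increases K.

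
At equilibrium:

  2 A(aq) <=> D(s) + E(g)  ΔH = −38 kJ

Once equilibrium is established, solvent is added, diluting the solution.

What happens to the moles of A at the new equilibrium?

Dilution lowers every aqueous concentration by the same factor. Δn_aq = 0 − 2 = -2, so the system shifts toward the side with more dissolved moles — to the left.
The net shift is to the left. A is a reactant, so its amount increases.

increases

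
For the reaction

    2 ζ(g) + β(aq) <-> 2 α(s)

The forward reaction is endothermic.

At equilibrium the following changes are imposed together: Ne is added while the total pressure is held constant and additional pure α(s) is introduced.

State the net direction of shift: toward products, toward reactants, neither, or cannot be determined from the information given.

Adding inert gas at constant total pressure expands the volume and lowers every reacting partial pressure. With Δn_gas = 0 − 2 = -2, Q moves away from K toward the side with fewer gas moles, so the system shifts toward the side with more gas moles — to the left.
α is a pure solid; its activity is 1 regardless of amount, so Q is unaffected — no shift from this change.
Only the nonzero effect(s) matter; the net shift is to the left.

left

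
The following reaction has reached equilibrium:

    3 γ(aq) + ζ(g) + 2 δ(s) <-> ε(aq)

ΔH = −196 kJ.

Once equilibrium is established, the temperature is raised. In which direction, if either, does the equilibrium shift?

left

The forward reaction is exothermic. Raising T favours the endothermic direction — shift to the left.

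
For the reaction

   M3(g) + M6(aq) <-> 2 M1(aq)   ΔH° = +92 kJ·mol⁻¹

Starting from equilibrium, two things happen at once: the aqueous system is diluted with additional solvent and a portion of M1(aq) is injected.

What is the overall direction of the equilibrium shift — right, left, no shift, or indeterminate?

cannot be determined

Dilution lowers every aqueous concentration by the same factor. Δn_aq = 2 − 1 = +1, so the system shifts toward the side with more dissolved moles — to the right.
Adding M1 (aq), a product, drives the reaction to the left.
The individual effects push in opposite directions; without quantitative information the net direction cannot be determined.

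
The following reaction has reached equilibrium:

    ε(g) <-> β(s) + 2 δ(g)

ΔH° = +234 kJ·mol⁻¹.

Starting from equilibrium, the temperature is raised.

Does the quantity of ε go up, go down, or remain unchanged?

decreases

The forward reaction is endothermic. Raising T favours the endothermic direction — shift to the right.
The net shift is to the right. ε is a reactant, so its amount decreases.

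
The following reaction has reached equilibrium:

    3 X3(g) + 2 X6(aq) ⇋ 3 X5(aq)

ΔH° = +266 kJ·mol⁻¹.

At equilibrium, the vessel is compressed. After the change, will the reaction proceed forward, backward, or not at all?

right

Gas moles: reactants 3, products 0 (Δn_gas = -3). Compression shifts the system toward the side with fewer moles of gas — to the right.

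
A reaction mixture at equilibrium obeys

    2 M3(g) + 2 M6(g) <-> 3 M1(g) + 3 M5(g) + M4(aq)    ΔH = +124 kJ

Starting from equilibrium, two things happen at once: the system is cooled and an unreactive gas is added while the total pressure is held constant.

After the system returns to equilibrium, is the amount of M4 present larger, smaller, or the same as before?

cannot be determined

The forward reaction is endothermic. Lowering T favours the exothermic direction — shift to the left.
Adding inert gas at constant total pressure expands the volume and lowers every reacting partial pressure. With Δn_gas = 6 − 4 = +2, Q moves away from K toward the side with fewer gas moles, so the system shifts toward the side with more gas moles — to the right.
The two effects oppose each other, so the net shift — and hence the change in M4 — cannot be determined from the given information.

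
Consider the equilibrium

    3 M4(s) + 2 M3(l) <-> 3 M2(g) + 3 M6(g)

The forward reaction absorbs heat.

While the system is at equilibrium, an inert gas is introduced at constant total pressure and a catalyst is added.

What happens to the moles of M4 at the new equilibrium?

Adding inert gas at constant total pressure expands the volume and lowers every reacting partial pressure. With Δn_gas = 6 − 0 = +6, Q moves away from K toward the side with fewer gas moles, so the system shifts toward the side with more gas moles — to the right.
A catalyst speeds both forward and reverse rates equally; it changes neither Q nor K — no shift from this change.
The net shift is to the right. M4 is a reactant, so its amount decreases.

decreases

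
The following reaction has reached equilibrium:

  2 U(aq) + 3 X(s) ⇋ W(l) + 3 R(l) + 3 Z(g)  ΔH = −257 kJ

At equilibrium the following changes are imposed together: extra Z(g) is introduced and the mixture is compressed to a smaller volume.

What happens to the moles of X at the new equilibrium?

Adding Z (g), a product, drives the reaction to the left.
Gas moles: reactants 0, products 3 (Δn_gas = +3). Compression shifts the system toward the side with fewer moles of gas — to the left.
The net shift is to the left. X is a reactant, so its amount increases.

increases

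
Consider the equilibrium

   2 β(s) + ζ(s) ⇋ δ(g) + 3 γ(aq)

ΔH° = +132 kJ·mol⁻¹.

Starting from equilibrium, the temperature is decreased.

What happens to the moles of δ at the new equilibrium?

The forward reaction is endothermic. Lowering T favours the exothermic direction — shift to the left.
The net shift is to the left. δ is a product, so its amount decreases.

decreases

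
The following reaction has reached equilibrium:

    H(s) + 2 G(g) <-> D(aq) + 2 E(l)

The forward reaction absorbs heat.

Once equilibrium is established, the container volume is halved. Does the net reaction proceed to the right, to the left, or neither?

right

Gas moles: reactants 2, products 0 (Δn_gas = -2). Compression shifts the system toward the side with fewer moles of gas — to the right.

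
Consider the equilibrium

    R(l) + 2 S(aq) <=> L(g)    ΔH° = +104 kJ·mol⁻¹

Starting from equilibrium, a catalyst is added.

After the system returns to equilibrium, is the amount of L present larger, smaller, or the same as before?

A catalyst speeds both forward and reverse rates equally; it changes neither Q nor K — no shift from this change.
No net shift occurs, so the amount of L is unchanged.

unchanged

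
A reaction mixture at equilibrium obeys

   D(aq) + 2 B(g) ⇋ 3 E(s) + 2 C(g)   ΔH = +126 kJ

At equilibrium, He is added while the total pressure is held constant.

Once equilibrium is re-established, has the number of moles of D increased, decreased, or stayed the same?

unchanged

Adding inert gas at constant total pressure expands the volume, scaling every reacting partial pressure by the same factor. Δn_gas = 2 − 2 = 0, so Q is unchanged — no shift.
No net shift occurs, so the amount of D is unchanged.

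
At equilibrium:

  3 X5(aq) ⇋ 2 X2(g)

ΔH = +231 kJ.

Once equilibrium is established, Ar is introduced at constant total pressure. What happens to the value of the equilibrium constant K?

The equilibrium constant depends only on temperature. This perturbation may move the position of equilibrium, but since T is unchanged, K itself is unchanged.

unchanged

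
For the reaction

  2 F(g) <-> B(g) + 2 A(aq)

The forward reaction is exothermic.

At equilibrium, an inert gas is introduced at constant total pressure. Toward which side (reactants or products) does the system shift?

left

Adding inert gas at constant total pressure expands the volume and lowers every reacting partial pressure. With Δn_gas = 1 − 2 = -1, Q moves away from K toward the side with fewer gas moles, so the system shifts toward the side with more gas moles — to the left.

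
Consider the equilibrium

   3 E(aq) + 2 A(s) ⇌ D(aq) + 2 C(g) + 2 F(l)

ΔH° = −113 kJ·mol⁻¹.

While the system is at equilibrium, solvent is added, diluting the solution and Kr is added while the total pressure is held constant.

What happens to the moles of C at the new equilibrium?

Dilution lowers every aqueous concentration by the same factor. Δn_aq = 1 − 3 = -2, so the system shifts toward the side with more dissolved moles — to the left.
Adding inert gas at constant total pressure expands the volume and lowers every reacting partial pressure. With Δn_gas = 2 − 0 = +2, Q moves away from K toward the side with fewer gas moles, so the system shifts toward the side with more gas moles — to the right.
The two effects oppose each other, so the net shift — and hence the change in C — cannot be determined from the given information.

cannot be determined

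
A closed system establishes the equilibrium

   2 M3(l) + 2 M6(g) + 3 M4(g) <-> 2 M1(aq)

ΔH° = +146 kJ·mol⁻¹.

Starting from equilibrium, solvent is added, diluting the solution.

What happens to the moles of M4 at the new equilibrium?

Dilution lowers every aqueous concentration by the same factor. Δn_aq = 2 − 0 = +2, so the system shifts toward the side with more dissolved moles — to the right.
The net shift is to the right. M4 is a reactant, so its amount decreases.

decreases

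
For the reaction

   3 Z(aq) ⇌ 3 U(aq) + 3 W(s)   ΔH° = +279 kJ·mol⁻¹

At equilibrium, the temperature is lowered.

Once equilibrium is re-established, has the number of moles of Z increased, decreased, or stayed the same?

increases

The forward reaction is endothermic. Lowering T favours the exothermic direction — shift to the left.
The net shift is to the left. Z is a reactant, so its amount increases.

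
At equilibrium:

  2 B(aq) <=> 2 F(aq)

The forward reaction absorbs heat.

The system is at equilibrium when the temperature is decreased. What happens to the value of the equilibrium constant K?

decreases

K depends on temperature via the van 't Hoff relation. The forward reaction is endothermic, so lowering T decreases K.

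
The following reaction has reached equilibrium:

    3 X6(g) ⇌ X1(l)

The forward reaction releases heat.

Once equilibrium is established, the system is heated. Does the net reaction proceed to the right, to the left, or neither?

The forward reaction is exothermic. Raising T favours the endothermic direction — shift to the left.

left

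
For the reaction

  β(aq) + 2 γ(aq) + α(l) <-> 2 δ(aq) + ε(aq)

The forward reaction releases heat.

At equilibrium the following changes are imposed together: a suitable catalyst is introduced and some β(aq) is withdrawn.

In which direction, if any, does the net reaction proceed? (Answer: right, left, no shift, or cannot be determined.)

A catalyst speeds both forward and reverse rates equally; it changes neither Q nor K — no shift from this change.
Removing β (aq), a reactant, drives the reaction to the left.
Only the nonzero effect(s) matter; the net shift is to the left.

left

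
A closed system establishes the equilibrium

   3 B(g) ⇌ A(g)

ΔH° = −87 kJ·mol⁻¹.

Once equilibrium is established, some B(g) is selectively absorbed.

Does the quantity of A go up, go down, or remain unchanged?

decreases

Removing B (g), a reactant, drives the reaction to the left.
The net shift is to the left. A is a product, so its amount decreases.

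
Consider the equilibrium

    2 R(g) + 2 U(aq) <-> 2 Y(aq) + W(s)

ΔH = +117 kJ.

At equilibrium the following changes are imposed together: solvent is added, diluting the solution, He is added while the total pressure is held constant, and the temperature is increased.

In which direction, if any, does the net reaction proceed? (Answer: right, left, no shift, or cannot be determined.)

cannot be determined

Dilution scales every aqueous concentration by the same factor. Δn_aq = 2 − 2 = 0, so Q is unchanged — no shift.
Adding inert gas at constant total pressure expands the volume and lowers every reacting partial pressure. With Δn_gas = 0 − 2 = -2, Q moves away from K toward the side with fewer gas moles, so the system shifts toward the side with more gas moles — to the left.
The forward reaction is endothermic. Raising T favours the endothermic direction — shift to the right.
The individual effects push in opposite directions; without quantitative information the net direction cannot be determined.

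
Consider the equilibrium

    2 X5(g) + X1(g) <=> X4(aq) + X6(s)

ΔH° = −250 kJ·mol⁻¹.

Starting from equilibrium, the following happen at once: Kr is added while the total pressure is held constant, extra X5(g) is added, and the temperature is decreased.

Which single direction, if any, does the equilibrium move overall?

cannot be determined

Adding inert gas at constant total pressure expands the volume and lowers every reacting partial pressure. With Δn_gas = 0 − 3 = -3, Q moves away from K toward the side with fewer gas moles, so the system shifts toward the side with more gas moles — to the left.
Adding X5 (g), a reactant, drives the reaction to the right.
The forward reaction is exothermic. Lowering T favours the exothermic direction — shift to the right.
The individual effects push in opposite directions; without quantitative information the net direction cannot be determined.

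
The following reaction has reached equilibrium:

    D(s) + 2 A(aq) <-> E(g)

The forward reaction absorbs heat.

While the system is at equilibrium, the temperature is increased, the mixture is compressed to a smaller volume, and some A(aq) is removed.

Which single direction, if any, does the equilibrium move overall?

The forward reaction is endothermic. Raising T favours the endothermic direction — shift to the right.
Gas moles: reactants 0, products 1 (Δn_gas = +1). Compression shifts the system toward the side with fewer moles of gas — to the left.
Removing A (aq), a reactant, drives the reaction to the left.
The individual effects push in opposite directions; without quantitative information the net direction cannot be determined.

cannot be determined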